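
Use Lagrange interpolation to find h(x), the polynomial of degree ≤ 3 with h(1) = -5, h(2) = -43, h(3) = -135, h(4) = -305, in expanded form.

L_0(x) = (x - 2)(x - 3)(x - 4) / [-6] = -(1/6)x^3 + (3/2)x^2 - (13/3)x + 4
L_1(x) = (x - 1)(x - 3)(x - 4) / [2] = (1/2)x^3 - 4x^2 + (19/2)x - 6
L_2(x) = (x - 1)(x - 2)(x - 4) / [-2] = -(1/2)x^3 + (7/2)x^2 - 7x + 4
L_3(x) = (x - 1)(x - 2)(x - 3) / [6] = (1/6)x^3 - x^2 + (11/6)x - 1
h(x) = (-5)·L_0 + (-43)·L_1 + (-135)·L_2 + (-305)·L_3
  (-5)·L_0(x) = (5/6)x^3 - (15/2)x^2 + (65/3)x - 20
  (-43)·L_1(x) = -(43/2)x^3 + 172x^2 - (817/2)x + 258
  (-135)·L_2(x) = (135/2)x^3 - (945/2)x^2 + 945x - 540
  (-305)·L_3(x) = -(305/6)x^3 + 305x^2 - (3355/6)x + 305
Adding term by term: -4x^3 - 3x^2 - x + 3

h(x) = -4x^3 - 3x^2 - x + 3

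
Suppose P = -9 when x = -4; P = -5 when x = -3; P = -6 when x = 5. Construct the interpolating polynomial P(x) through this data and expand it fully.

L_0(x) = (x + 3)(x - 5) / [9] = (1/9)x^2 - (2/9)x - 5/3
L_1(x) = (x + 4)(x - 5) / [-8] = -(1/8)x^2 + (1/8)x + 5/2
L_2(x) = (x + 4)(x + 3) / [72] = (1/72)x^2 + (7/72)x + 1/6
P(x) = (-9)·L_0 + (-5)·L_1 + (-6)·L_2
  (-9)·L_0(x) = -x^2 + 2x + 15
  (-5)·L_1(x) = (5/8)x^2 - (5/8)x - 25/2
  (-6)·L_2(x) = -(1/12)x^2 - (7/12)x - 1
Adding term by term: -(11/24)x^2 + (19/24)x + 3/2

P(x) = -(11/24)x^2 + (19/24)x + 3/2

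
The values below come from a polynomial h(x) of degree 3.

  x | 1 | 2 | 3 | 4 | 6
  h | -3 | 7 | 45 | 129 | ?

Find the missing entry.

The 4 known values determine h uniquely (degree ≤ 3).
L_0(6) = (4)·(3)·(2)/[(-1)·(-2)·(-3)] = -4
L_1(6) = (5)·(3)·(2)/[(1)·(-1)·(-2)] = 15
L_2(6) = (5)·(4)·(2)/[(2)·(1)·(-1)] = -20
L_3(6) = (5)·(4)·(3)/[(3)·(2)·(1)] = 10
Sum: (-3)·(-4) + 7·(15) + 45·(-20) + 129·(10) = 507

507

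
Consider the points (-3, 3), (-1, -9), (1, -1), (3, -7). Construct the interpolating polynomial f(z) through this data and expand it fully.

Build the Lagrange basis polynomials:
L_0(z) = (z + 1)(z - 1)(z - 3) / [-48] = -(1/48)z^3 + (1/16)z^2 + (1/48)z - 1/16
L_1(z) = (z + 3)(z - 1)(z - 3) / [16] = (1/16)z^3 - (1/16)z^2 - (9/16)z + 9/16
L_2(z) = (z + 3)(z + 1)(z - 3) / [-16] = -(1/16)z^3 - (1/16)z^2 + (9/16)z + 9/16
L_3(z) = (z + 3)(z + 1)(z - 1) / [48] = (1/48)z^3 + (1/16)z^2 - (1/48)z - 1/16
f(z) = 3·L_0 + (-9)·L_1 + (-1)·L_2 + (-7)·L_3
  3·L_0(z) = -(1/16)z^3 + (3/16)z^2 + (1/16)z - 3/16
  (-9)·L_1(z) = -(9/16)z^3 + (9/16)z^2 + (81/16)z - 81/16
  (-1)·L_2(z) = (1/16)z^3 + (1/16)z^2 - (9/16)z - 9/16
  (-7)·L_3(z) = -(7/48)z^3 - (7/16)z^2 + (7/48)z + 7/16
Adding term by term: -(17/24)z^3 + (3/8)z^2 + (113/24)z - 43/8

f(z) = -(17/24)z^3 + (3/8)z^2 + (113/24)z - 43/8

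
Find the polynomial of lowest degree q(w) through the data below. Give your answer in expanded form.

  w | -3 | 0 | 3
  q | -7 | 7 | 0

q(w) = -(7/6)w^2 + (7/6)w + 7

Build the Lagrange basis polynomials:
L_0(w) = w(w - 3) / [18] = (1/18)w^2 - (1/6)w
L_1(w) = (w + 3)(w - 3) / [-9] = -(1/9)w^2 + 1
L_2(w) = (w + 3)w / [18] = (1/18)w^2 + (1/6)w
q(w) = (-7)·L_0 + 7·L_1 + 0·L_2
  (-7)·L_0(w) = -(7/18)w^2 + (7/6)w
  7·L_1(w) = -(7/9)w^2 + 7
  0·L_2(w) = 0
Adding term by term: -(7/6)w^2 + (7/6)w + 7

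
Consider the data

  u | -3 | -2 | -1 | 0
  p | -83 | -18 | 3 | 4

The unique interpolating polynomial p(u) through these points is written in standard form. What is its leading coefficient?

4

The leading coefficient equals the top divided difference p[-3,-2,-1,0].
p[-3,-2] = (-18 - (-83)) / (-2 - (-3)) = 65
p[-2,-1] = (3 - (-18)) / (-1 - (-2)) = 21
p[-1,0] = (4 - 3) / (0 - (-1)) = 1
p[-3,-2,-1] = (21 - 65) / (-1 - (-3)) = -22
p[-2,-1,0] = (1 - 21) / (0 - (-2)) = -10
p[-3,-2,-1,0] = (-10 - (-22)) / (0 - (-3)) = 4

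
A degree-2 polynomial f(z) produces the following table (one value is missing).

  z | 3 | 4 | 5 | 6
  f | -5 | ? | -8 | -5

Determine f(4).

The 3 known values determine f uniquely (degree ≤ 2).
L_0(4) = (-1)·(-2)/[(-2)·(-3)] = 1/3
L_1(4) = (1)·(-2)/[(2)·(-1)] = 1
L_2(4) = (1)·(-1)/[(3)·(1)] = -1/3
Sum: (-5)·(1/3) + (-8)·(1) + (-5)·(-1/3) = -8

-8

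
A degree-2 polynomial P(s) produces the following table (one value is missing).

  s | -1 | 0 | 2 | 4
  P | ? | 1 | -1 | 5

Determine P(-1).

5

The 3 known values determine P uniquely (degree ≤ 2).
L_0(-1) = (-3)·(-5)/[(-2)·(-4)] = 15/8
L_1(-1) = (-1)·(-5)/[(2)·(-2)] = -5/4
L_2(-1) = (-1)·(-3)/[(4)·(2)] = 3/8
Sum: 1·(15/8) + (-1)·(-5/4) + 5·(3/8) = 5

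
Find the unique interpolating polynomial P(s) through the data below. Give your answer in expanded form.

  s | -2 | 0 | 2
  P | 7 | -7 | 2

P(s) = (23/8)s^2 - (5/4)s - 7

L_0(s) = s(s - 2) / [8] = (1/8)s^2 - (1/4)s
L_1(s) = (s + 2)(s - 2) / [-4] = -(1/4)s^2 + 1
L_2(s) = (s + 2)s / [8] = (1/8)s^2 + (1/4)s
P(s) = 7·L_0 + (-7)·L_1 + 2·L_2
  7·L_0(s) = (7/8)s^2 - (7/4)s
  (-7)·L_1(s) = (7/4)s^2 - 7
  2·L_2(s) = (1/4)s^2 + (1/2)s
Adding term by term: (23/8)s^2 - (5/4)s - 7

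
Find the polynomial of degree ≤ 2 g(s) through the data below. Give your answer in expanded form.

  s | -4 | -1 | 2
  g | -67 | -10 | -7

L_0(s) = (s + 1)(s - 2) / [18] = (1/18)s^2 - (1/18)s - 1/9
L_1(s) = (s + 4)(s - 2) / [-9] = -(1/9)s^2 - (2/9)s + 8/9
L_2(s) = (s + 4)(s + 1) / [18] = (1/18)s^2 + (5/18)s + 2/9
g(s) = (-67)·L_0 + (-10)·L_1 + (-7)·L_2
  (-67)·L_0(s) = -(67/18)s^2 + (67/18)s + 67/9
  (-10)·L_1(s) = (10/9)s^2 + (20/9)s - 80/9
  (-7)·L_2(s) = -(7/18)s^2 - (35/18)s - 14/9
Adding term by term: -3s^2 + 4s - 3

g(s) = -3s^2 + 4s - 3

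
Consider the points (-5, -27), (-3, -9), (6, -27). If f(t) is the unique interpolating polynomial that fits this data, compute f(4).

-9

L_0(4) = (7)·(-2)/[(-2)·(-11)] = -7/11
L_1(4) = (9)·(-2)/[(2)·(-9)] = 1
L_2(4) = (9)·(7)/[(11)·(9)] = 7/11
Sum: (-27)·(-7/11) + (-9)·(1) + (-27)·(7/11) = -9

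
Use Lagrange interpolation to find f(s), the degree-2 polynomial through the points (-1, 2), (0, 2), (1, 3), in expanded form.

f(s) = (1/2)s^2 + (1/2)s + 2

Build the Lagrange basis polynomials:
L_0(s) = s(s - 1) / [2] = (1/2)s^2 - (1/2)s
L_1(s) = (s + 1)(s - 1) / [-1] = -s^2 + 1
L_2(s) = (s + 1)s / [2] = (1/2)s^2 + (1/2)s
f(s) = 2·L_0 + 2·L_1 + 3·L_2
  2·L_0(s) = s^2 - s
  2·L_1(s) = -2s^2 + 2
  3·L_2(s) = (3/2)s^2 + (3/2)s
Adding term by term: (1/2)s^2 + (1/2)s + 2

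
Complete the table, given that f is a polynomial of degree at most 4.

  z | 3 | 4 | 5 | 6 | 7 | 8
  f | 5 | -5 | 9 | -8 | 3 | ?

215

The 5 known values determine f uniquely (degree ≤ 4).
Evaluate each Lagrange basis at z = 8:
L_0(8) = (4)·(3)·(2)·(1)/[(-1)·(-2)·(-3)·(-4)] = 1
L_1(8) = (5)·(3)·(2)·(1)/[(1)·(-1)·(-2)·(-3)] = -5
L_2(8) = (5)·(4)·(2)·(1)/[(2)·(1)·(-1)·(-2)] = 10
L_3(8) = (5)·(4)·(3)·(1)/[(3)·(2)·(1)·(-1)] = -10
L_4(8) = (5)·(4)·(3)·(2)/[(4)·(3)·(2)·(1)] = 5
Sum: 5·(1) + (-5)·(-5) + 9·(10) + (-8)·(-10) + 3·(5) = 215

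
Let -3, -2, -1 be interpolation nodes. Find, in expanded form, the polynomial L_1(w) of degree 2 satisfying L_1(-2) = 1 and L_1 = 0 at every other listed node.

L_1(w) = (w + 3)(w + 1) / [(1)·(-1)]
       = (w^2 + 4w + 3) / (-1)

L_1(w) = -w^2 - 4w - 3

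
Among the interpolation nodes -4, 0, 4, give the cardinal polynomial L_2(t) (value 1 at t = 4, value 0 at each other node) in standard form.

L_2(t) = (t + 4)t / [(8)·(4)]
       = (t^2 + 4t) / (32)

L_2(t) = (1/32)t^2 + (1/8)t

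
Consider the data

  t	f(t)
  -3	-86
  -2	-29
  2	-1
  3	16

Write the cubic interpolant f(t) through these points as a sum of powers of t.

Newton's divided differences:
f[-3,-2] = (-29 - (-86)) / (-2 - (-3)) = 57
f[-2,2] = (-1 - (-29)) / (2 - (-2)) = 7
f[2,3] = (16 - (-1)) / (3 - 2) = 17
f[-3,-2,2] = (7 - 57) / (2 - (-3)) = -10
f[-2,2,3] = (17 - 7) / (3 - (-2)) = 2
f[-3,-2,2,3] = (2 - (-10)) / (3 - (-3)) = 2
f(t) = -86 + 57·(t + 3) + (-10)·(t + 3)(t + 2) + 2·(t + 3)(t + 2)(t - 2)
Expanding: f(t) = 2t^3 - 4t^2 - t + 1

f(t) = 2t^3 - 4t^2 - t + 1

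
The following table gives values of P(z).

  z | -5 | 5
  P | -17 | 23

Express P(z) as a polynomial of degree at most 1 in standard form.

Build the Lagrange basis polynomials:
L_0(z) = (z - 5) / [-10] = -(1/10)z + 1/2
L_1(z) = (z + 5) / [10] = (1/10)z + 1/2
P(z) = (-17)·L_0 + 23·L_1
  (-17)·L_0(z) = (17/10)z - 17/2
  23·L_1(z) = (23/10)z + 23/2
Adding term by term: 4z + 3

P(z) = 4z + 3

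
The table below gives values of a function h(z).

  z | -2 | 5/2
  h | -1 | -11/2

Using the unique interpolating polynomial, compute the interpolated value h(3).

Evaluate each Lagrange basis at z = 3:
L_0(3) = (1/2)/[(-9/2)] = -1/9
L_1(3) = (5)/[(9/2)] = 10/9
Sum: (-1)·(-1/9) + (-11/2)·(10/9) = -6

-6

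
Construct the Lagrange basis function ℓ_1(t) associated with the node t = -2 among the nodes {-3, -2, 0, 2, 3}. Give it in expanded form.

ℓ_1(t) = -(1/40)t^4 + (1/20)t^3 + (9/40)t^2 - (9/20)t

ℓ_1(t) = (t + 3)t(t - 2)(t - 3) / [(1)·(-2)·(-4)·(-5)]
       = (t^4 - 2t^3 - 9t^2 + 18t) / (-40)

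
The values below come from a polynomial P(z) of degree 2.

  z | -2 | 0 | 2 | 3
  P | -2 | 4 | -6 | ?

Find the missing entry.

The 3 known values determine P uniquely (degree ≤ 2).
L_0(3) = (3)·(1)/[(-2)·(-4)] = 3/8
L_1(3) = (5)·(1)/[(2)·(-2)] = -5/4
L_2(3) = (5)·(3)/[(4)·(2)] = 15/8
Sum: (-2)·(3/8) + 4·(-5/4) + (-6)·(15/8) = -17

-17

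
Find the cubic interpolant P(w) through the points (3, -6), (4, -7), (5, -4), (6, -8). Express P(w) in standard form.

P(w) = -(11/6)w^3 + 24w^2 - (607/6)w + 131

Newton's divided differences:
P[3,4] = (-7 - (-6)) / (4 - 3) = -1
P[4,5] = (-4 - (-7)) / (5 - 4) = 3
P[5,6] = (-8 - (-4)) / (6 - 5) = -4
P[3,4,5] = (3 - (-1)) / (5 - 3) = 2
P[4,5,6] = (-4 - 3) / (6 - 4) = -7/2
P[3,4,5,6] = (-7/2 - 2) / (6 - 3) = -11/6
P(w) = -6 + (-1)·(w - 3) + 2·(w - 3)(w - 4) + (-11/6)·(w - 3)(w - 4)(w - 5)
Expanding: P(w) = -(11/6)w^3 + 24w^2 - (607/6)w + 131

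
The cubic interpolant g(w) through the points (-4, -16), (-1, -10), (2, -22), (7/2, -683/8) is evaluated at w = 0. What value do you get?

Evaluate each Lagrange basis at w = 0:
L_0(0) = (1)·(-2)·(-7/2)/[(-3)·(-6)·(-15/2)] = -7/135
L_1(0) = (4)·(-2)·(-7/2)/[(3)·(-3)·(-9/2)] = 56/81
L_2(0) = (4)·(1)·(-7/2)/[(6)·(3)·(-3/2)] = 14/27
L_3(0) = (4)·(1)·(-2)/[(15/2)·(9/2)·(3/2)] = -64/405
Sum: (-16)·(-7/135) + (-10)·(56/81) + (-22)·(14/27) + (-683/8)·(-64/405) = -4

-4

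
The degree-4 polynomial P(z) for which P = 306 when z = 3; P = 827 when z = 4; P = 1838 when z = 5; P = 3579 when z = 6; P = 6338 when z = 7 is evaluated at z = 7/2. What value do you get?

4147/8

Using Newton's divided-difference form:
P[3,4] = (827 - 306) / (4 - 3) = 521
P[4,5] = (1838 - 827) / (5 - 4) = 1011
P[5,6] = (3579 - 1838) / (6 - 5) = 1741
P[6,7] = (6338 - 3579) / (7 - 6) = 2759
P[3,4,5] = (1011 - 521) / (5 - 3) = 245
P[4,5,6] = (1741 - 1011) / (6 - 4) = 365
P[5,6,7] = (2759 - 1741) / (7 - 5) = 509
P[3,4,5,6] = (365 - 245) / (6 - 3) = 40
P[4,5,6,7] = (509 - 365) / (7 - 4) = 48
P[3,4,5,6,7] = (48 - 40) / (7 - 3) = 2
P(7/2) = 306 + 521·(1/2) + 245·(1/2)·(-1/2) + 40·(1/2)·(-1/2)·(-3/2) + 2·(1/2)·(-1/2)·(-3/2)·(-5/2) = 4147/8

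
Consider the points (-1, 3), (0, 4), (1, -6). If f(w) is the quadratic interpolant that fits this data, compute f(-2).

-9

Using Newton's divided-difference form:
f[-1,0] = (4 - 3) / (0 - (-1)) = 1
f[0,1] = (-6 - 4) / (1 - 0) = -10
f[-1,0,1] = (-10 - 1) / (1 - (-1)) = -11/2
f(-2) = 3 + 1·(-1) + (-11/2)·(-1)·(-2) = -9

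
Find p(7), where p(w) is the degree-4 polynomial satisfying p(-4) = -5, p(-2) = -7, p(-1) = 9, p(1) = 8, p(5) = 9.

Evaluate each Lagrange basis at w = 7:
L_0(7) = (9)·(8)·(6)·(2)/[(-2)·(-3)·(-5)·(-9)] = 16/5
L_1(7) = (11)·(8)·(6)·(2)/[(2)·(-1)·(-3)·(-7)] = -176/7
L_2(7) = (11)·(9)·(6)·(2)/[(3)·(1)·(-2)·(-6)] = 33
L_3(7) = (11)·(9)·(8)·(2)/[(5)·(3)·(2)·(-4)] = -66/5
L_4(7) = (11)·(9)·(8)·(6)/[(9)·(7)·(6)·(4)] = 22/7
Sum: (-5)·(16/5) + (-7)·(-176/7) + 9·(33) + 8·(-66/5) + 9·(22/7) = 13289/35

13289/35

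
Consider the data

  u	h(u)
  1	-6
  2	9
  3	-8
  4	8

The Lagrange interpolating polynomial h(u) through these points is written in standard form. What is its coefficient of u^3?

The leading coefficient equals the top divided difference h[1,2,3,4].
h[1,2] = (9 - (-6)) / (2 - 1) = 15
h[2,3] = (-8 - 9) / (3 - 2) = -17
h[3,4] = (8 - (-8)) / (4 - 3) = 16
h[1,2,3] = (-17 - 15) / (3 - 1) = -16
h[2,3,4] = (16 - (-17)) / (4 - 2) = 33/2
h[1,2,3,4] = (33/2 - (-16)) / (4 - 1) = 65/6

65/6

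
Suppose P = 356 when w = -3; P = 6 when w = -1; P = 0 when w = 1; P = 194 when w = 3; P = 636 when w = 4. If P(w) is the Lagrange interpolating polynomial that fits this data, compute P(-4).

1020

Evaluate each Lagrange basis at w = -4:
L_0(-4) = (-3)·(-5)·(-7)·(-8)/[(-2)·(-4)·(-6)·(-7)] = 5/2
L_1(-4) = (-1)·(-5)·(-7)·(-8)/[(2)·(-2)·(-4)·(-5)] = -7/2
L_2(-4) = (-1)·(-3)·(-7)·(-8)/[(4)·(2)·(-2)·(-3)] = 7/2
L_3(-4) = (-1)·(-3)·(-5)·(-8)/[(6)·(4)·(2)·(-1)] = -5/2
L_4(-4) = (-1)·(-3)·(-5)·(-7)/[(7)·(5)·(3)·(1)] = 1
Sum: 356·(5/2) + 6·(-7/2) + 0 + 194·(-5/2) + 636·(1) = 1020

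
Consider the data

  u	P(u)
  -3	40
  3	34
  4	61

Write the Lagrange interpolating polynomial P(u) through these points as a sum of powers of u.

Build the Lagrange basis polynomials:
L_0(u) = (u - 3)(u - 4) / [42] = (1/42)u^2 - (1/6)u + 2/7
L_1(u) = (u + 3)(u - 4) / [-6] = -(1/6)u^2 + (1/6)u + 2
L_2(u) = (u + 3)(u - 3) / [7] = (1/7)u^2 - 9/7
P(u) = 40·L_0 + 34·L_1 + 61·L_2
  40·L_0(u) = (20/21)u^2 - (20/3)u + 80/7
  34·L_1(u) = -(17/3)u^2 + (17/3)u + 68
  61·L_2(u) = (61/7)u^2 - 549/7
Adding term by term: 4u^2 - u + 1

P(u) = 4u^2 - u + 1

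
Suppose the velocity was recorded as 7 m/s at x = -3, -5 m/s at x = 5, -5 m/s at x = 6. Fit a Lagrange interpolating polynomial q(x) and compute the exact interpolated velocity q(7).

Evaluate each Lagrange basis at x = 7:
L_0(7) = (2)·(1)/[(-8)·(-9)] = 1/36
L_1(7) = (10)·(1)/[(8)·(-1)] = -5/4
L_2(7) = (10)·(2)/[(9)·(1)] = 20/9
Sum: 7·(1/36) + (-5)·(-5/4) + (-5)·(20/9) = -14/3

-14/3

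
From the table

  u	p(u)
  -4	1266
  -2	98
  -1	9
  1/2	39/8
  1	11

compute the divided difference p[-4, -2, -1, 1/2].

p[-4,-2] = (98 - 1266) / (-2 - (-4)) = -584
p[-2,-1] = (9 - 98) / (-1 - (-2)) = -89
p[-1,1/2] = (39/8 - 9) / (1/2 - (-1)) = -11/4
p[-4,-2,-1] = (-89 - (-584)) / (-1 - (-4)) = 165
p[-2,-1,1/2] = (-11/4 - (-89)) / (1/2 - (-2)) = 69/2
p[-4,-2,-1,1/2] = (69/2 - 165) / (1/2 - (-4)) = -29

-29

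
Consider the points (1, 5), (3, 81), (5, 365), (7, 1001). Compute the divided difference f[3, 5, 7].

f[3,5] = (365 - 81) / (5 - 3) = 142
f[5,7] = (1001 - 365) / (7 - 5) = 318
f[3,5,7] = (318 - 142) / (7 - 3) = 44

44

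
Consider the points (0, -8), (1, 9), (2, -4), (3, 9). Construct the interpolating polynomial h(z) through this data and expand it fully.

Build the Lagrange basis polynomials:
L_0(z) = (z - 1)(z - 2)(z - 3) / [-6] = -(1/6)z^3 + z^2 - (11/6)z + 1
L_1(z) = z(z - 2)(z - 3) / [2] = (1/2)z^3 - (5/2)z^2 + 3z
L_2(z) = z(z - 1)(z - 3) / [-2] = -(1/2)z^3 + 2z^2 - (3/2)z
L_3(z) = z(z - 1)(z - 2) / [6] = (1/6)z^3 - (1/2)z^2 + (1/3)z
h(z) = (-8)·L_0 + 9·L_1 + (-4)·L_2 + 9·L_3
  (-8)·L_0(z) = (4/3)z^3 - 8z^2 + (44/3)z - 8
  9·L_1(z) = (9/2)z^3 - (45/2)z^2 + 27z
  (-4)·L_2(z) = 2z^3 - 8z^2 + 6z
  9·L_3(z) = (3/2)z^3 - (9/2)z^2 + 3z
Adding term by term: (28/3)z^3 - 43z^2 + (152/3)z - 8

h(z) = (28/3)z^3 - 43z^2 + (152/3)z - 8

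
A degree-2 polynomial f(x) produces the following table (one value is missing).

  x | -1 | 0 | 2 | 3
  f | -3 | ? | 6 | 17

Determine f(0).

-4

The 3 known values determine f uniquely (degree ≤ 2).
L_0(0) = (-2)·(-3)/[(-3)·(-4)] = 1/2
L_1(0) = (1)·(-3)/[(3)·(-1)] = 1
L_2(0) = (1)·(-2)/[(4)·(1)] = -1/2
Sum: (-3)·(1/2) + 6·(1) + 17·(-1/2) = -4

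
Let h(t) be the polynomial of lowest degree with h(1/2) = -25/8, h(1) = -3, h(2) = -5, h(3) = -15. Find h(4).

-39

Evaluate each Lagrange basis at t = 4:
L_0(4) = (3)·(2)·(1)/[(-1/2)·(-3/2)·(-5/2)] = -16/5
L_1(4) = (7/2)·(2)·(1)/[(1/2)·(-1)·(-2)] = 7
L_2(4) = (7/2)·(3)·(1)/[(3/2)·(1)·(-1)] = -7
L_3(4) = (7/2)·(3)·(2)/[(5/2)·(2)·(1)] = 21/5
Sum: (-25/8)·(-16/5) + (-3)·(7) + (-5)·(-7) + (-15)·(21/5) = -39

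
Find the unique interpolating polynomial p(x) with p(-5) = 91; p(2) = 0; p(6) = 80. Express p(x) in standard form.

Newton's divided differences:
p[-5,2] = (0 - 91) / (2 - (-5)) = -13
p[2,6] = (80 - 0) / (6 - 2) = 20
p[-5,2,6] = (20 - (-13)) / (6 - (-5)) = 3
p(x) = 91 + (-13)·(x + 5) + 3·(x + 5)(x - 2)
Expanding: p(x) = 3x^2 - 4x - 4

p(x) = 3x^2 - 4x - 4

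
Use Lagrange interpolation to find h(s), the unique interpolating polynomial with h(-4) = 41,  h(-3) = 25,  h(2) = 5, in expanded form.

Build the Lagrange basis polynomials:
L_0(s) = (s + 3)(s - 2) / [6] = (1/6)s^2 + (1/6)s - 1
L_1(s) = (s + 4)(s - 2) / [-5] = -(1/5)s^2 - (2/5)s + 8/5
L_2(s) = (s + 4)(s + 3) / [30] = (1/30)s^2 + (7/30)s + 2/5
h(s) = 41·L_0 + 25·L_1 + 5·L_2
  41·L_0(s) = (41/6)s^2 + (41/6)s - 41
  25·L_1(s) = -5s^2 - 10s + 40
  5·L_2(s) = (1/6)s^2 + (7/6)s + 2
Adding term by term: 2s^2 - 2s + 1

h(s) = 2s^2 - 2s + 1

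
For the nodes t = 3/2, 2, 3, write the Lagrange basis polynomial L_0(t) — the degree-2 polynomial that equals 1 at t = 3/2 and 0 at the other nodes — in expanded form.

L_0(t) = (4/3)t^2 - (20/3)t + 8

L_0(t) = (t - 2)(t - 3) / [(-1/2)·(-3/2)]
       = (t^2 - 5t + 6) / (3/4)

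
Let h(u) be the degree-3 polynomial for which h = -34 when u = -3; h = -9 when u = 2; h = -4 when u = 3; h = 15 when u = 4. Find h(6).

119

Using Newton's divided-difference form:
h[-3,2] = (-9 - (-34)) / (2 - (-3)) = 5
h[2,3] = (-4 - (-9)) / (3 - 2) = 5
h[3,4] = (15 - (-4)) / (4 - 3) = 19
h[-3,2,3] = (5 - 5) / (3 - (-3)) = 0
h[2,3,4] = (19 - 5) / (4 - 2) = 7
h[-3,2,3,4] = (7 - 0) / (4 - (-3)) = 1
h(6) = -34 + 5·(9) + 0·(9)·(4) + 1·(9)·(4)·(3) = 119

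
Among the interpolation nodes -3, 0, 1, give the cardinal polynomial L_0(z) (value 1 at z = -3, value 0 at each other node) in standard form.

L_0(z) = (1/12)z^2 - (1/12)z

L_0(z) = z(z - 1) / [(-3)·(-4)]
       = (z^2 - z) / (12)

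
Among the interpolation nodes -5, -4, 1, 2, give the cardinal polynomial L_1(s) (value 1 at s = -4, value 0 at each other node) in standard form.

L_1(s) = (s + 5)(s - 1)(s - 2) / [(1)·(-5)·(-6)]
       = (s^3 + 2s^2 - 13s + 10) / (30)

L_1(s) = (1/30)s^3 + (1/15)s^2 - (13/30)s + 1/3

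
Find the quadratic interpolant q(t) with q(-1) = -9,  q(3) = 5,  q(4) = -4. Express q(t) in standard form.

q(t) = -(5/2)t^2 + (17/2)t + 2

Build the Lagrange basis polynomials:
L_0(t) = (t - 3)(t - 4) / [20] = (1/20)t^2 - (7/20)t + 3/5
L_1(t) = (t + 1)(t - 4) / [-4] = -(1/4)t^2 + (3/4)t + 1
L_2(t) = (t + 1)(t - 3) / [5] = (1/5)t^2 - (2/5)t - 3/5
q(t) = (-9)·L_0 + 5·L_1 + (-4)·L_2
  (-9)·L_0(t) = -(9/20)t^2 + (63/20)t - 27/5
  5·L_1(t) = -(5/4)t^2 + (15/4)t + 5
  (-4)·L_2(t) = -(4/5)t^2 + (8/5)t + 12/5
Adding term by term: -(5/2)t^2 + (17/2)t + 2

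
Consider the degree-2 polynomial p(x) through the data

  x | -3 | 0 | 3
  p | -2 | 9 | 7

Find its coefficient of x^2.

-13/18

The leading coefficient equals the top divided difference p[-3,0,3].
p[-3,0] = (9 - (-2)) / (0 - (-3)) = 11/3
p[0,3] = (7 - 9) / (3 - 0) = -2/3
p[-3,0,3] = (-2/3 - 11/3) / (3 - (-3)) = -13/18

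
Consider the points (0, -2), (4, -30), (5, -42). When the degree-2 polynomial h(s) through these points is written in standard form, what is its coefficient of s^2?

The leading coefficient equals the top divided difference h[0,4,5].
h[0,4] = (-30 - (-2)) / (4 - 0) = -7
h[4,5] = (-42 - (-30)) / (5 - 4) = -12
h[0,4,5] = (-12 - (-7)) / (5 - 0) = -1

-1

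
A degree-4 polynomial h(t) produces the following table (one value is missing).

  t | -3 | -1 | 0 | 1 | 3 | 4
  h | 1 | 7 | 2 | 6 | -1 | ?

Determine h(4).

The 5 known values determine h uniquely (degree ≤ 4).
L_0(4) = (5)·(4)·(3)·(1)/[(-2)·(-3)·(-4)·(-6)] = 5/12
L_1(4) = (7)·(4)·(3)·(1)/[(2)·(-1)·(-2)·(-4)] = -21/4
L_2(4) = (7)·(5)·(3)·(1)/[(3)·(1)·(-1)·(-3)] = 35/3
L_3(4) = (7)·(5)·(4)·(1)/[(4)·(2)·(1)·(-2)] = -35/4
L_4(4) = (7)·(5)·(4)·(3)/[(6)·(4)·(3)·(2)] = 35/12
Sum: 1·(5/12) + 7·(-21/4) + 2·(35/3) + 6·(-35/4) + (-1)·(35/12) = -821/12

-821/12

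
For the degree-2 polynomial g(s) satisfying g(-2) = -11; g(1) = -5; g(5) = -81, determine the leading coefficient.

The leading coefficient equals the top divided difference g[-2,1,5].
g[-2,1] = (-5 - (-11)) / (1 - (-2)) = 2
g[1,5] = (-81 - (-5)) / (5 - 1) = -19
g[-2,1,5] = (-19 - 2) / (5 - (-2)) = -3

-3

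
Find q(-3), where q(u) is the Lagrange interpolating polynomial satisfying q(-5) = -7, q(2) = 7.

Evaluate each Lagrange basis at u = -3:
L_0(-3) = (-5)/[(-7)] = 5/7
L_1(-3) = (2)/[(7)] = 2/7
Sum: (-7)·(5/7) + 7·(2/7) = -3

-3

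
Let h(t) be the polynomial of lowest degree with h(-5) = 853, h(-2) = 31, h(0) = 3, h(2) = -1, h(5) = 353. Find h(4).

115

Evaluate each Lagrange basis at t = 4:
L_0(4) = (6)·(4)·(2)·(-1)/[(-3)·(-5)·(-7)·(-10)] = -8/175
L_1(4) = (9)·(4)·(2)·(-1)/[(3)·(-2)·(-4)·(-7)] = 3/7
L_2(4) = (9)·(6)·(2)·(-1)/[(5)·(2)·(-2)·(-5)] = -27/25
L_3(4) = (9)·(6)·(4)·(-1)/[(7)·(4)·(2)·(-3)] = 9/7
L_4(4) = (9)·(6)·(4)·(2)/[(10)·(7)·(5)·(3)] = 72/175
Sum: 853·(-8/175) + 31·(3/7) + 3·(-27/25) + (-1)·(9/7) + 353·(72/175) = 115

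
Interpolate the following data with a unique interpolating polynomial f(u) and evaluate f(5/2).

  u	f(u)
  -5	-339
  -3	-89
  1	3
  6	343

21

Evaluate each Lagrange basis at u = 5/2:
L_0(5/2) = (11/2)·(3/2)·(-7/2)/[(-2)·(-6)·(-11)] = 7/32
L_1(5/2) = (15/2)·(3/2)·(-7/2)/[(2)·(-4)·(-9)] = -35/64
L_2(5/2) = (15/2)·(11/2)·(-7/2)/[(6)·(4)·(-5)] = 77/64
L_3(5/2) = (15/2)·(11/2)·(3/2)/[(11)·(9)·(5)] = 1/8
Sum: (-339)·(7/32) + (-89)·(-35/64) + 3·(77/64) + 343·(1/8) = 21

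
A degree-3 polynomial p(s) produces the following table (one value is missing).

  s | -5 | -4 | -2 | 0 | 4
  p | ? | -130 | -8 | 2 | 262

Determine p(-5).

The 4 known values determine p uniquely (degree ≤ 3).
L_0(-5) = (-3)·(-5)·(-9)/[(-2)·(-4)·(-8)] = 135/64
L_1(-5) = (-1)·(-5)·(-9)/[(2)·(-2)·(-6)] = -15/8
L_2(-5) = (-1)·(-3)·(-9)/[(4)·(2)·(-4)] = 27/32
L_3(-5) = (-1)·(-3)·(-5)/[(8)·(6)·(4)] = -5/64
Sum: (-130)·(135/64) + (-8)·(-15/8) + 2·(27/32) + 262·(-5/64) = -278

-278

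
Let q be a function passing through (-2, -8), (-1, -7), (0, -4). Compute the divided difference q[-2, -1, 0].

1

q[-2,-1] = (-7 - (-8)) / (-1 - (-2)) = 1
q[-1,0] = (-4 - (-7)) / (0 - (-1)) = 3
q[-2,-1,0] = (3 - 1) / (0 - (-2)) = 1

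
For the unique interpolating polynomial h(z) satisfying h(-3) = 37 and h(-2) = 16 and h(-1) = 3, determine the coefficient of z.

L_0(z) = (z + 2)(z + 1) / [2] = (1/2)z^2 + (3/2)z + 1
L_1(z) = (z + 3)(z + 1) / [-1] = -z^2 - 4z - 3
L_2(z) = (z + 3)(z + 2) / [2] = (1/2)z^2 + (5/2)z + 3
h(z) = 37·L_0 + 16·L_1 + 3·L_2
Only the coefficient of z is needed; take it from each L_i and combine:
37·(3/2) + 16·(-4) + 3·(5/2) = -1

-1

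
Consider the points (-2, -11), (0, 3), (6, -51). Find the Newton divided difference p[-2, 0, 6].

p[-2,0] = (3 - (-11)) / (0 - (-2)) = 7
p[0,6] = (-51 - 3) / (6 - 0) = -9
p[-2,0,6] = (-9 - 7) / (6 - (-2)) = -2

-2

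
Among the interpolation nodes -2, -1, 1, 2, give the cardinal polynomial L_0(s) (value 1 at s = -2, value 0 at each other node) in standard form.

L_0(s) = (s + 1)(s - 1)(s - 2) / [(-1)·(-3)·(-4)]
       = (s^3 - 2s^2 - s + 2) / (-12)

L_0(s) = -(1/12)s^3 + (1/6)s^2 + (1/12)s - 1/6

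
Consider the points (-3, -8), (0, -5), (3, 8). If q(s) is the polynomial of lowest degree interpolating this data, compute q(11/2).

Evaluate each Lagrange basis at s = 11/2:
L_0(11/2) = (11/2)·(5/2)/[(-3)·(-6)] = 55/72
L_1(11/2) = (17/2)·(5/2)/[(3)·(-3)] = -85/36
L_2(11/2) = (17/2)·(11/2)/[(6)·(3)] = 187/72
Sum: (-8)·(55/72) + (-5)·(-85/36) + 8·(187/72) = 953/36

953/36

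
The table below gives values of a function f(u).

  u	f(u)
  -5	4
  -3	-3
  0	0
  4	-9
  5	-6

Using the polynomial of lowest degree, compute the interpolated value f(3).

-1319/175

Evaluate each Lagrange basis at u = 3:
L_0(3) = (6)·(3)·(-1)·(-2)/[(-2)·(-5)·(-9)·(-10)] = 1/25
L_1(3) = (8)·(3)·(-1)·(-2)/[(2)·(-3)·(-7)·(-8)] = -1/7
L_2(3) = (8)·(6)·(-1)·(-2)/[(5)·(3)·(-4)·(-5)] = 8/25
L_3(3) = (8)·(6)·(3)·(-2)/[(9)·(7)·(4)·(-1)] = 8/7
L_4(3) = (8)·(6)·(3)·(-1)/[(10)·(8)·(5)·(1)] = -9/25
Sum: 4·(1/25) + (-3)·(-1/7) + 0 + (-9)·(8/7) + (-6)·(-9/25) = -1319/175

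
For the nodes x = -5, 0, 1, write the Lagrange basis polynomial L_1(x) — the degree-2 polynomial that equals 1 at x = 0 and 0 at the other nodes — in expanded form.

L_1(x) = -(1/5)x^2 - (4/5)x + 1

L_1(x) = (x + 5)(x - 1) / [(5)·(-1)]
       = (x^2 + 4x - 5) / (-5)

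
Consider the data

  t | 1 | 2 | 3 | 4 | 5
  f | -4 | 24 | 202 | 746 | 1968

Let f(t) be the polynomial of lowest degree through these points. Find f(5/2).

83

Using Newton's divided-difference form:
f[1,2] = (24 - (-4)) / (2 - 1) = 28
f[2,3] = (202 - 24) / (3 - 2) = 178
f[3,4] = (746 - 202) / (4 - 3) = 544
f[4,5] = (1968 - 746) / (5 - 4) = 1222
f[1,2,3] = (178 - 28) / (3 - 1) = 75
f[2,3,4] = (544 - 178) / (4 - 2) = 183
f[3,4,5] = (1222 - 544) / (5 - 3) = 339
f[1,2,3,4] = (183 - 75) / (4 - 1) = 36
f[2,3,4,5] = (339 - 183) / (5 - 2) = 52
f[1,2,3,4,5] = (52 - 36) / (5 - 1) = 4
f(5/2) = -4 + 28·(3/2) + 75·(3/2)·(1/2) + 36·(3/2)·(1/2)·(-1/2) + 4·(3/2)·(1/2)·(-1/2)·(-3/2) = 83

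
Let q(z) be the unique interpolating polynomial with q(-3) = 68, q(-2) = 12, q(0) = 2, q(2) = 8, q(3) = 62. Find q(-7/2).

Using Newton's divided-difference form:
q[-3,-2] = (12 - 68) / (-2 - (-3)) = -56
q[-2,0] = (2 - 12) / (0 - (-2)) = -5
q[0,2] = (8 - 2) / (2 - 0) = 3
q[2,3] = (62 - 8) / (3 - 2) = 54
q[-3,-2,0] = (-5 - (-56)) / (0 - (-3)) = 17
q[-2,0,2] = (3 - (-5)) / (2 - (-2)) = 2
q[0,2,3] = (54 - 3) / (3 - 0) = 17
q[-3,-2,0,2] = (2 - 17) / (2 - (-3)) = -3
q[-2,0,2,3] = (17 - 2) / (3 - (-2)) = 3
q[-3,-2,0,2,3] = (3 - (-3)) / (3 - (-3)) = 1
q(-7/2) = 68 + (-56)·(-1/2) + 17·(-1/2)·(-3/2) + (-3)·(-1/2)·(-3/2)·(-7/2) + 1·(-1/2)·(-3/2)·(-7/2)·(-11/2) = 2097/16

2097/16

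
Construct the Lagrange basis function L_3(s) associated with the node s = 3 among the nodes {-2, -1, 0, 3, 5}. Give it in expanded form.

L_3(s) = (s + 2)(s + 1)s(s - 5) / [(5)·(4)·(3)·(-2)]
       = (s^4 - 2s^3 - 13s^2 - 10s) / (-120)

L_3(s) = -(1/120)s^4 + (1/60)s^3 + (13/120)s^2 + (1/12)s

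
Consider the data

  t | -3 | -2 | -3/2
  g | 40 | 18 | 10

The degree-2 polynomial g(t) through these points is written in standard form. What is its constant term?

Build the Lagrange basis polynomials:
L_0(t) = (t + 2)(t + 3/2) / [3/2] = (2/3)t^2 + (7/3)t + 2
L_1(t) = (t + 3)(t + 3/2) / [-1/2] = -2t^2 - 9t - 9
L_2(t) = (t + 3)(t + 2) / [3/4] = (4/3)t^2 + (20/3)t + 8
g(t) = 40·L_0 + 18·L_1 + 10·L_2
Only the constant term is needed; take it from each L_i and combine:
40·(2) + 18·(-9) + 10·(8) = -2

-2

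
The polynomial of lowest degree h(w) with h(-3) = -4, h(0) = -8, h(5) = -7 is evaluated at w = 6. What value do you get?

-113/20

Evaluate each Lagrange basis at w = 6:
L_0(6) = (6)·(1)/[(-3)·(-8)] = 1/4
L_1(6) = (9)·(1)/[(3)·(-5)] = -3/5
L_2(6) = (9)·(6)/[(8)·(5)] = 27/20
Sum: (-4)·(1/4) + (-8)·(-3/5) + (-7)·(27/20) = -113/20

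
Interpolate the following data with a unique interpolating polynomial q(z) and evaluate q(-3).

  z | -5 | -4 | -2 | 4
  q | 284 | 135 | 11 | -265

50

L_0(-3) = (1)·(-1)·(-7)/[(-1)·(-3)·(-9)] = -7/27
L_1(-3) = (2)·(-1)·(-7)/[(1)·(-2)·(-8)] = 7/8
L_2(-3) = (2)·(1)·(-7)/[(3)·(2)·(-6)] = 7/18
L_3(-3) = (2)·(1)·(-1)/[(9)·(8)·(6)] = -1/216
Sum: 284·(-7/27) + 135·(7/8) + 11·(7/18) + (-265)·(-1/216) = 50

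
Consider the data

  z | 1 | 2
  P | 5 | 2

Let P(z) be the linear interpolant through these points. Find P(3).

Evaluate each Lagrange basis at z = 3:
L_0(3) = (1)/[(-1)] = -1
L_1(3) = (2)/[(1)] = 2
Sum: 5·(-1) + 2·(2) = -1

-1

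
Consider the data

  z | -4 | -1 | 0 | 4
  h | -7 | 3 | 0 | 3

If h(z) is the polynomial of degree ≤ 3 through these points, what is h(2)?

-5

L_0(2) = (3)·(2)·(-2)/[(-3)·(-4)·(-8)] = 1/8
L_1(2) = (6)·(2)·(-2)/[(3)·(-1)·(-5)] = -8/5
L_2(2) = (6)·(3)·(-2)/[(4)·(1)·(-4)] = 9/4
L_3(2) = (6)·(3)·(2)/[(8)·(5)·(4)] = 9/40
Sum: (-7)·(1/8) + 3·(-8/5) + 0 + 3·(9/40) = -5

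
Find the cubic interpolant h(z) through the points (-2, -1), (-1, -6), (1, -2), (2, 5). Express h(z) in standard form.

L_0(z) = (z + 1)(z - 1)(z - 2) / [-12] = -(1/12)z^3 + (1/6)z^2 + (1/12)z - 1/6
L_1(z) = (z + 2)(z - 1)(z - 2) / [6] = (1/6)z^3 - (1/6)z^2 - (2/3)z + 2/3
L_2(z) = (z + 2)(z + 1)(z - 2) / [-6] = -(1/6)z^3 - (1/6)z^2 + (2/3)z + 2/3
L_3(z) = (z + 2)(z + 1)(z - 1) / [12] = (1/12)z^3 + (1/6)z^2 - (1/12)z - 1/6
h(z) = (-1)·L_0 + (-6)·L_1 + (-2)·L_2 + 5·L_3
  (-1)·L_0(z) = (1/12)z^3 - (1/6)z^2 - (1/12)z + 1/6
  (-6)·L_1(z) = -z^3 + z^2 + 4z - 4
  (-2)·L_2(z) = (1/3)z^3 + (1/3)z^2 - (4/3)z - 4/3
  5·L_3(z) = (5/12)z^3 + (5/6)z^2 - (5/12)z - 5/6
Adding term by term: -(1/6)z^3 + 2z^2 + (13/6)z - 6

h(z) = -(1/6)z^3 + 2z^2 + (13/6)z - 6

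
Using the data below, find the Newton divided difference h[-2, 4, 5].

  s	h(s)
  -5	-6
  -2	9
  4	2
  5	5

h[-2,4] = (2 - 9) / (4 - (-2)) = -7/6
h[4,5] = (5 - 2) / (5 - 4) = 3
h[-2,4,5] = (3 - (-7/6)) / (5 - (-2)) = 25/42

25/42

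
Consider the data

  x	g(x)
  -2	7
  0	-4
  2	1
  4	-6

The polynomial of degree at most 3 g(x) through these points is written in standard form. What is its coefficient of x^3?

-7/12

Build the Lagrange basis polynomials:
L_0(x) = x(x - 2)(x - 4) / [-48] = -(1/48)x^3 + (1/8)x^2 - (1/6)x
L_1(x) = (x + 2)(x - 2)(x - 4) / [16] = (1/16)x^3 - (1/4)x^2 - (1/4)x + 1
L_2(x) = (x + 2)x(x - 4) / [-16] = -(1/16)x^3 + (1/8)x^2 + (1/2)x
L_3(x) = (x + 2)x(x - 2) / [48] = (1/48)x^3 - (1/12)x
g(x) = 7·L_0 + (-4)·L_1 + 1·L_2 + (-6)·L_3
Only the coefficient of x^3 is needed; take it from each L_i and combine:
7·(-1/48) + (-4)·(1/16) + 1·(-1/16) + (-6)·(1/48) = -7/12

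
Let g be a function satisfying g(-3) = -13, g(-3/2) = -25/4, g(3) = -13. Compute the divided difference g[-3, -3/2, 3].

g[-3,-3/2] = (-25/4 - (-13)) / (-3/2 - (-3)) = 9/2
g[-3/2,3] = (-13 - (-25/4)) / (3 - (-3/2)) = -3/2
g[-3,-3/2,3] = (-3/2 - 9/2) / (3 - (-3)) = -1

-1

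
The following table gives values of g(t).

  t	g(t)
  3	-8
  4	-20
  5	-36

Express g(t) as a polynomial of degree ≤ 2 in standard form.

g(t) = -2t^2 + 2t + 4

L_0(t) = (t - 4)(t - 5) / [2] = (1/2)t^2 - (9/2)t + 10
L_1(t) = (t - 3)(t - 5) / [-1] = -t^2 + 8t - 15
L_2(t) = (t - 3)(t - 4) / [2] = (1/2)t^2 - (7/2)t + 6
g(t) = (-8)·L_0 + (-20)·L_1 + (-36)·L_2
  (-8)·L_0(t) = -4t^2 + 36t - 80
  (-20)·L_1(t) = 20t^2 - 160t + 300
  (-36)·L_2(t) = -18t^2 + 126t - 216
Adding term by term: -2t^2 + 2t + 4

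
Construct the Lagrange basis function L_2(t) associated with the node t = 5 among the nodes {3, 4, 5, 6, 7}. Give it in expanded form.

L_2(t) = (t - 3)(t - 4)(t - 6)(t - 7) / [(2)·(1)·(-1)·(-2)]
       = (t^4 - 20t^3 + 145t^2 - 450t + 504) / (4)

L_2(t) = (1/4)t^4 - 5t^3 + (145/4)t^2 - (225/2)t + 126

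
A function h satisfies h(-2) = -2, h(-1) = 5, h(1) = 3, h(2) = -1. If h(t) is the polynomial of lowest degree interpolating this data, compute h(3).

-11/3

Using Newton's divided-difference form:
h[-2,-1] = (5 - (-2)) / (-1 - (-2)) = 7
h[-1,1] = (3 - 5) / (1 - (-1)) = -1
h[1,2] = (-1 - 3) / (2 - 1) = -4
h[-2,-1,1] = (-1 - 7) / (1 - (-2)) = -8/3
h[-1,1,2] = (-4 - (-1)) / (2 - (-1)) = -1
h[-2,-1,1,2] = (-1 - (-8/3)) / (2 - (-2)) = 5/12
h(3) = -2 + 7·(5) + (-8/3)·(5)·(4) + (5/12)·(5)·(4)·(2) = -11/3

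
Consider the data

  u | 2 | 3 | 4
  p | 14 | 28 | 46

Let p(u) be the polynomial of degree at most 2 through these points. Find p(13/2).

217/2

Evaluate each Lagrange basis at u = 13/2:
L_0(13/2) = (7/2)·(5/2)/[(-1)·(-2)] = 35/8
L_1(13/2) = (9/2)·(5/2)/[(1)·(-1)] = -45/4
L_2(13/2) = (9/2)·(7/2)/[(2)·(1)] = 63/8
Sum: 14·(35/8) + 28·(-45/4) + 46·(63/8) = 217/2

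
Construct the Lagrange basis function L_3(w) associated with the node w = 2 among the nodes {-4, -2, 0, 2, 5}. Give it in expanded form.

L_3(w) = -(1/144)w^4 - (1/144)w^3 + (11/72)w^2 + (5/18)w

L_3(w) = (w + 4)(w + 2)w(w - 5) / [(6)·(4)·(2)·(-3)]
       = (w^4 + w^3 - 22w^2 - 40w) / (-144)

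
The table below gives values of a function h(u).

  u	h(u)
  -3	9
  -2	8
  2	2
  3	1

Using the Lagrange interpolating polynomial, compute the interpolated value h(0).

5

L_0(0) = (2)·(-2)·(-3)/[(-1)·(-5)·(-6)] = -2/5
L_1(0) = (3)·(-2)·(-3)/[(1)·(-4)·(-5)] = 9/10
L_2(0) = (3)·(2)·(-3)/[(5)·(4)·(-1)] = 9/10
L_3(0) = (3)·(2)·(-2)/[(6)·(5)·(1)] = -2/5
Sum: 9·(-2/5) + 8·(9/10) + 2·(9/10) + 1·(-2/5) = 5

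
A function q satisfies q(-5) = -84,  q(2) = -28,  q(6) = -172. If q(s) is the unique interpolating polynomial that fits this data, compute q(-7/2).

L_0(-7/2) = (-11/2)·(-19/2)/[(-7)·(-11)] = 19/28
L_1(-7/2) = (3/2)·(-19/2)/[(7)·(-4)] = 57/112
L_2(-7/2) = (3/2)·(-11/2)/[(11)·(4)] = -3/16
Sum: (-84)·(19/28) + (-28)·(57/112) + (-172)·(-3/16) = -39

-39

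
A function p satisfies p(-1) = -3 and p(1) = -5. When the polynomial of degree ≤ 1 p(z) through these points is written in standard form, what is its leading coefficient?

The leading coefficient equals the top divided difference p[-1,1].
p[-1,1] = (-5 - (-3)) / (1 - (-1)) = -1

-1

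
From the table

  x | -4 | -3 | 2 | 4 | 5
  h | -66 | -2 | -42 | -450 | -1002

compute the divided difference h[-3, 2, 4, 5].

-11

h[-3,2] = (-42 - (-2)) / (2 - (-3)) = -8
h[2,4] = (-450 - (-42)) / (4 - 2) = -204
h[4,5] = (-1002 - (-450)) / (5 - 4) = -552
h[-3,2,4] = (-204 - (-8)) / (4 - (-3)) = -28
h[2,4,5] = (-552 - (-204)) / (5 - 2) = -116
h[-3,2,4,5] = (-116 - (-28)) / (5 - (-3)) = -11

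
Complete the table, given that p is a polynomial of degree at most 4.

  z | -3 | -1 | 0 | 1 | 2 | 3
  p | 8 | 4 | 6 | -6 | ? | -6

-61/3

The 5 known values determine p uniquely (degree ≤ 4).
L_0(2) = (3)·(2)·(1)·(-1)/[(-2)·(-3)·(-4)·(-6)] = -1/24
L_1(2) = (5)·(2)·(1)·(-1)/[(2)·(-1)·(-2)·(-4)] = 5/8
L_2(2) = (5)·(3)·(1)·(-1)/[(3)·(1)·(-1)·(-3)] = -5/3
L_3(2) = (5)·(3)·(2)·(-1)/[(4)·(2)·(1)·(-2)] = 15/8
L_4(2) = (5)·(3)·(2)·(1)/[(6)·(4)·(3)·(2)] = 5/24
Sum: 8·(-1/24) + 4·(5/8) + 6·(-5/3) + (-6)·(15/8) + (-6)·(5/24) = -61/3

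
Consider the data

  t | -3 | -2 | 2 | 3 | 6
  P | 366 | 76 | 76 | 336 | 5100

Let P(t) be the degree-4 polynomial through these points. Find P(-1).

L_0(-1) = (1)·(-3)·(-4)·(-7)/[(-1)·(-5)·(-6)·(-9)] = -14/45
L_1(-1) = (2)·(-3)·(-4)·(-7)/[(1)·(-4)·(-5)·(-8)] = 21/20
L_2(-1) = (2)·(1)·(-4)·(-7)/[(5)·(4)·(-1)·(-4)] = 7/10
L_3(-1) = (2)·(1)·(-3)·(-7)/[(6)·(5)·(1)·(-3)] = -7/15
L_4(-1) = (2)·(1)·(-3)·(-4)/[(9)·(8)·(4)·(3)] = 1/36
Sum: 366·(-14/45) + 76·(21/20) + 76·(7/10) + 336·(-7/15) + 5100·(1/36) = 4

4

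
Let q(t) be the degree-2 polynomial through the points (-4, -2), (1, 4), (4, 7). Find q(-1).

7/4

Evaluate each Lagrange basis at t = -1:
L_0(-1) = (-2)·(-5)/[(-5)·(-8)] = 1/4
L_1(-1) = (3)·(-5)/[(5)·(-3)] = 1
L_2(-1) = (3)·(-2)/[(8)·(3)] = -1/4
Sum: (-2)·(1/4) + 4·(1) + 7·(-1/4) = 7/4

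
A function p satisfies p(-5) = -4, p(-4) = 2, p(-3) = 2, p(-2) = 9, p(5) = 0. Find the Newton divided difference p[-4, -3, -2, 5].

p[-4,-3] = (2 - 2) / (-3 - (-4)) = 0
p[-3,-2] = (9 - 2) / (-2 - (-3)) = 7
p[-2,5] = (0 - 9) / (5 - (-2)) = -9/7
p[-4,-3,-2] = (7 - 0) / (-2 - (-4)) = 7/2
p[-3,-2,5] = (-9/7 - 7) / (5 - (-3)) = -29/28
p[-4,-3,-2,5] = (-29/28 - 7/2) / (5 - (-4)) = -127/252

-127/252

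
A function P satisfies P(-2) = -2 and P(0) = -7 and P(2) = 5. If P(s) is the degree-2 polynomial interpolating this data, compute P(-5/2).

Using Newton's divided-difference form:
P[-2,0] = (-7 - (-2)) / (0 - (-2)) = -5/2
P[0,2] = (5 - (-7)) / (2 - 0) = 6
P[-2,0,2] = (6 - (-5/2)) / (2 - (-2)) = 17/8
P(-5/2) = -2 + (-5/2)·(-1/2) + (17/8)·(-1/2)·(-5/2) = 61/32

61/32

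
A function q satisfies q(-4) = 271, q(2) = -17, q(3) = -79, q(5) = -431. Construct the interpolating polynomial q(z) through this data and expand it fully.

q(z) = -4z^3 + 2z^2 + 4z - 1

Build the Lagrange basis polynomials:
L_0(z) = (z - 2)(z - 3)(z - 5) / [-378] = -(1/378)z^3 + (5/189)z^2 - (31/378)z + 5/63
L_1(z) = (z + 4)(z - 3)(z - 5) / [18] = (1/18)z^3 - (2/9)z^2 - (17/18)z + 10/3
L_2(z) = (z + 4)(z - 2)(z - 5) / [-14] = -(1/14)z^3 + (3/14)z^2 + (9/7)z - 20/7
L_3(z) = (z + 4)(z - 2)(z - 3) / [54] = (1/54)z^3 - (1/54)z^2 - (7/27)z + 4/9
q(z) = 271·L_0 + (-17)·L_1 + (-79)·L_2 + (-431)·L_3
  271·L_0(z) = -(271/378)z^3 + (1355/189)z^2 - (8401/378)z + 1355/63
  (-17)·L_1(z) = -(17/18)z^3 + (34/9)z^2 + (289/18)z - 170/3
  (-79)·L_2(z) = (79/14)z^3 - (237/14)z^2 - (711/7)z + 1580/7
  (-431)·L_3(z) = -(431/54)z^3 + (431/54)z^2 + (3017/27)z - 1724/9
Adding term by term: -4z^3 + 2z^2 + 4z - 1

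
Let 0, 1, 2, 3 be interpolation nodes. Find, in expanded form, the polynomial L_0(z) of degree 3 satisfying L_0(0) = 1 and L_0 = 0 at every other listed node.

L_0(z) = -(1/6)z^3 + z^2 - (11/6)z + 1

L_0(z) = (z - 1)(z - 2)(z - 3) / [(-1)·(-2)·(-3)]
       = (z^3 - 6z^2 + 11z - 6) / (-6)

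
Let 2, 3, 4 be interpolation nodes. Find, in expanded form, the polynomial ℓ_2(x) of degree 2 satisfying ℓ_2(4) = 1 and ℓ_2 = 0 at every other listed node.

ℓ_2(x) = (x - 2)(x - 3) / [(2)·(1)]
       = (x^2 - 5x + 6) / (2)

ℓ_2(x) = (1/2)x^2 - (5/2)x + 3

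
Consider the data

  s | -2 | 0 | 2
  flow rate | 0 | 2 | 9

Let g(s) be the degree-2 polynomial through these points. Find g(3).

115/8

L_0(3) = (3)·(1)/[(-2)·(-4)] = 3/8
L_1(3) = (5)·(1)/[(2)·(-2)] = -5/4
L_2(3) = (5)·(3)/[(4)·(2)] = 15/8
Sum: 0 + 2·(-5/4) + 9·(15/8) = 115/8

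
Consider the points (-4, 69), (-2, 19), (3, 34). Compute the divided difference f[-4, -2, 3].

4

f[-4,-2] = (19 - 69) / (-2 - (-4)) = -25
f[-2,3] = (34 - 19) / (3 - (-2)) = 3
f[-4,-2,3] = (3 - (-25)) / (3 - (-4)) = 4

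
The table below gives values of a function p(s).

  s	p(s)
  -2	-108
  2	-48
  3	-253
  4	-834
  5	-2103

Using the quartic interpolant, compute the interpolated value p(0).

Evaluate each Lagrange basis at s = 0:
L_0(0) = (-2)·(-3)·(-4)·(-5)/[(-4)·(-5)·(-6)·(-7)] = 1/7
L_1(0) = (2)·(-3)·(-4)·(-5)/[(4)·(-1)·(-2)·(-3)] = 5
L_2(0) = (2)·(-2)·(-4)·(-5)/[(5)·(1)·(-1)·(-2)] = -8
L_3(0) = (2)·(-2)·(-3)·(-5)/[(6)·(2)·(1)·(-1)] = 5
L_4(0) = (2)·(-2)·(-3)·(-4)/[(7)·(3)·(2)·(1)] = -8/7
Sum: (-108)·(1/7) + (-48)·(5) + (-253)·(-8) + (-834)·(5) + (-2103)·(-8/7) = 2

2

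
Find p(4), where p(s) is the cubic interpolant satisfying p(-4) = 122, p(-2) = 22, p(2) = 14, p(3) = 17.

10

L_0(4) = (6)·(2)·(1)/[(-2)·(-6)·(-7)] = -1/7
L_1(4) = (8)·(2)·(1)/[(2)·(-4)·(-5)] = 2/5
L_2(4) = (8)·(6)·(1)/[(6)·(4)·(-1)] = -2
L_3(4) = (8)·(6)·(2)/[(7)·(5)·(1)] = 96/35
Sum: 122·(-1/7) + 22·(2/5) + 14·(-2) + 17·(96/35) = 10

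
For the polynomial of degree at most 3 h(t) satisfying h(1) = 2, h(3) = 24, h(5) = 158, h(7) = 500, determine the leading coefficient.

2

Build the Lagrange basis polynomials:
L_0(t) = (t - 3)(t - 5)(t - 7) / [-48] = -(1/48)t^3 + (5/16)t^2 - (71/48)t + 35/16
L_1(t) = (t - 1)(t - 5)(t - 7) / [16] = (1/16)t^3 - (13/16)t^2 + (47/16)t - 35/16
L_2(t) = (t - 1)(t - 3)(t - 7) / [-16] = -(1/16)t^3 + (11/16)t^2 - (31/16)t + 21/16
L_3(t) = (t - 1)(t - 3)(t - 5) / [48] = (1/48)t^3 - (3/16)t^2 + (23/48)t - 5/16
h(t) = 2·L_0 + 24·L_1 + 158·L_2 + 500·L_3
Only the coefficient of t^3 is needed; take it from each L_i and combine:
2·(-1/48) + 24·(1/16) + 158·(-1/16) + 500·(1/48) = 2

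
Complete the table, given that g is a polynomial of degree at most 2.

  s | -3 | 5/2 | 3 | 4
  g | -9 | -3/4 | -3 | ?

The 3 known values determine g uniquely (degree ≤ 2).
Evaluate each Lagrange basis at s = 4:
L_0(4) = (3/2)·(1)/[(-11/2)·(-6)] = 1/22
L_1(4) = (7)·(1)/[(11/2)·(-1/2)] = -28/11
L_2(4) = (7)·(3/2)/[(6)·(1/2)] = 7/2
Sum: (-9)·(1/22) + (-3/4)·(-28/11) + (-3)·(7/2) = -9

-9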